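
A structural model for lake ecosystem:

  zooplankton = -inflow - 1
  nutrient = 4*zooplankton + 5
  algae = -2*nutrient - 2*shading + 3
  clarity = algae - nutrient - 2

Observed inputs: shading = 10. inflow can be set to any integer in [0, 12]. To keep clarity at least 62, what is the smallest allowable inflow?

Substituting into the nutrient equation gives nutrient = -4*inflow + 1.
algae becomes 8*inflow - 19.
This gives clarity = 12*inflow - 22.
Require 12*inflow - 22 ≥ 62, so inflow ≥ 7.
The smallest integer in [0, 12] satisfying this is 7.

inflow = 7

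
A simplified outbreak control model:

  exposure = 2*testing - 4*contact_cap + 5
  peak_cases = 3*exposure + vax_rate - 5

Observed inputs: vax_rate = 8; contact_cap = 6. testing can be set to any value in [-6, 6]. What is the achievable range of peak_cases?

Substituting into the exposure equation gives exposure = 2*testing - 19.
So peak_cases = 6*testing - 54.
Linear in testing, so extremes are at the endpoints: testing = -6 gives peak_cases = -90; testing = 6 gives peak_cases = -18.

-90 to -18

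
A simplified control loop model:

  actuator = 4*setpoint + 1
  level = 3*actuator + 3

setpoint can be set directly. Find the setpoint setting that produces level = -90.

setpoint = -8

Substituting into the level equation gives level = 12*setpoint + 6.
Solve 12*setpoint + 6 = -90: setpoint = (-90 - 6) / 12 = -8.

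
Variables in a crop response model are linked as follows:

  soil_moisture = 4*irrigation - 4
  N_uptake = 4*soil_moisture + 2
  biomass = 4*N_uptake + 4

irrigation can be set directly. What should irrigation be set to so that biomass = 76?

Substituting into the N_uptake equation gives N_uptake = 16*irrigation - 14.
So biomass = 64*irrigation - 52.
Solve 64*irrigation - 52 = 76: irrigation = (76 + 52) / 64 = 2.

irrigation = 2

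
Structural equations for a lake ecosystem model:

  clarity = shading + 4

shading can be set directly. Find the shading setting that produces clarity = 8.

shading = 4

Solve shading + 4 = 8: shading = (8 - 4) / 1 = 4.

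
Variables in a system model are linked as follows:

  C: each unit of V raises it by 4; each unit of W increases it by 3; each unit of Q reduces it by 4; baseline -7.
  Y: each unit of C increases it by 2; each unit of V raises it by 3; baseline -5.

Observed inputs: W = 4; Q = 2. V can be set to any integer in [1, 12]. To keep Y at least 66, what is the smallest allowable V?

V = 7

Substituting into the C equation gives C = 4*V - 3.
Substituting into the Y equation gives Y = 11*V - 11.
Require 11*V - 11 ≥ 66, so V ≥ 7.
The smallest integer in [1, 12] satisfying this is 7.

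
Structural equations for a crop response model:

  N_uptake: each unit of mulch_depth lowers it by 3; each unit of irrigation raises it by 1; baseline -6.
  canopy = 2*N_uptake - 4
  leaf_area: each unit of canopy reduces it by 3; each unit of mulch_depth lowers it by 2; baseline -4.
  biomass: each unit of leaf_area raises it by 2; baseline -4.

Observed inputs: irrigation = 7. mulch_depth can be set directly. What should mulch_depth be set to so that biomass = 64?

Substituting into the N_uptake equation gives N_uptake = -3*mulch_depth + 1.
Substituting into the canopy equation gives canopy = -6*mulch_depth - 2.
Substituting into the leaf_area equation gives leaf_area = 16*mulch_depth + 2.
Substituting into the biomass equation gives biomass = 32*mulch_depth.
Solve 32*mulch_depth = 64: mulch_depth = 64 / 32 = 2.

mulch_depth = 2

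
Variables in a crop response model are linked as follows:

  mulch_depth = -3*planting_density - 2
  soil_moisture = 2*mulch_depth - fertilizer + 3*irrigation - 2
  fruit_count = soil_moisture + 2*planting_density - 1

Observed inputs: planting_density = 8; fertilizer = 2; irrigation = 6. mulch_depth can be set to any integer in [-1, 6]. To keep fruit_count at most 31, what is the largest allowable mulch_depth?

mulch_depth = 1

Intervening on mulch_depth fixes its value directly, overriding its dependence on planting_density.
Substituting into the soil_moisture equation gives soil_moisture = 2*mulch_depth + 14.
This gives fruit_count = 2*mulch_depth + 29.
Require 2*mulch_depth + 29 ≤ 31, so mulch_depth ≤ 1.
The largest integer in [-1, 6] satisfying this is 1.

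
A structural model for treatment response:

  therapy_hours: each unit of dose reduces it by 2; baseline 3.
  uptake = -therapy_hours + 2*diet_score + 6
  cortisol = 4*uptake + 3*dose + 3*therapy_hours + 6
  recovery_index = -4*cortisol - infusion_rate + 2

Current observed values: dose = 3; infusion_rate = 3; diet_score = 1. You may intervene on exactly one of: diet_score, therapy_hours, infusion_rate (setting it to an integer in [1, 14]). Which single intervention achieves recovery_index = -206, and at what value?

set infusion_rate = 8

Intervening on diet_score: recovery_index = -32*diet_score - 169. Reaching -206 requires diet_score = 37/32, not an integer.
Intervening on therapy_hours: recovery_index = 4*therapy_hours - 189. Reaching -206 requires therapy_hours = -17/4, not an integer.
Intervening on infusion_rate: with other inputs at their observed values, recovery_index = -infusion_rate - 198. Solving for -206 gives infusion_rate = 8, within [1, 14].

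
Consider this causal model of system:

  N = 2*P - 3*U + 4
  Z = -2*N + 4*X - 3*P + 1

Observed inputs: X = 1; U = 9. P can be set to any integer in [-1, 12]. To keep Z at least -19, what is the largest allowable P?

Substituting into the N equation gives N = 2*P - 23.
So Z = -7*P + 51.
Require -7*P + 51 ≥ -19, so P ≤ 10.
The largest integer in [-1, 12] satisfying this is 10.

P = 10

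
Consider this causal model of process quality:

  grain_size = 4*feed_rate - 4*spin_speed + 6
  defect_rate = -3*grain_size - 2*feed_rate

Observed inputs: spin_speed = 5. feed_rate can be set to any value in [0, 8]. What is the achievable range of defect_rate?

-70 to 42

Substituting into the grain_size equation gives grain_size = 4*feed_rate - 14.
Substituting into the defect_rate equation gives defect_rate = -14*feed_rate + 42.
Linear in feed_rate, so extremes are at the endpoints: feed_rate = 0 gives defect_rate = 42; feed_rate = 8 gives defect_rate = -70.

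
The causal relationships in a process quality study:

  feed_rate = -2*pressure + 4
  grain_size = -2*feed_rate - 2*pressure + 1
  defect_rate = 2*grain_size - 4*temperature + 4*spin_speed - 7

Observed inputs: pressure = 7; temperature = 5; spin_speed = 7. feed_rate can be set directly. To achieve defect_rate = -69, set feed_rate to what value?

Intervening on feed_rate fixes its value directly, overriding its dependence on pressure.
Substituting into the grain_size equation gives grain_size = -2*feed_rate - 13.
Substituting into the defect_rate equation gives defect_rate = -4*feed_rate - 25.
Solve -4*feed_rate - 25 = -69: feed_rate = (-69 + 25) / -4 = 11.

feed_rate = 11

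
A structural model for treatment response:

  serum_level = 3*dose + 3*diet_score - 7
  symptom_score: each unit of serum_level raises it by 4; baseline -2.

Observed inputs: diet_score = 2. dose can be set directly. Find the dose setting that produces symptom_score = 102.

dose = 9

Substituting into the serum_level equation gives serum_level = 3*dose - 1.
So symptom_score = 12*dose - 6.
Solve 12*dose - 6 = 102: dose = (102 + 6) / 12 = 9.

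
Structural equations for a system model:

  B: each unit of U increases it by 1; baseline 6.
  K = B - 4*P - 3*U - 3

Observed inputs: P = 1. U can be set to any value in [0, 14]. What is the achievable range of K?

Substituting into the K equation gives K = -2*U - 1.
Linear in U, so extremes are at the endpoints: U = 0 gives K = -1; U = 14 gives K = -29.

-29 to -1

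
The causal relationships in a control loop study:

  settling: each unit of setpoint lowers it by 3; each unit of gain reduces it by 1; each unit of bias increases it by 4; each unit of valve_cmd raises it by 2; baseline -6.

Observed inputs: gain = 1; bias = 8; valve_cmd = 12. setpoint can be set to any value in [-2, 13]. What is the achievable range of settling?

Substituting into the settling equation gives settling = -3*setpoint + 49.
Linear in setpoint, so extremes are at the endpoints: setpoint = -2 gives settling = 55; setpoint = 13 gives settling = 10.

10 to 55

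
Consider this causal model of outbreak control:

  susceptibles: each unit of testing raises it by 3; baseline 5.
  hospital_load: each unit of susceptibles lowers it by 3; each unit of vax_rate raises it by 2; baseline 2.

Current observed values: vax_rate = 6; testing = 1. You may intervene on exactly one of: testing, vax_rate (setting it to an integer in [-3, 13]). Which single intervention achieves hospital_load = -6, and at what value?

set vax_rate = 8

Intervening on testing: hospital_load = -9*testing - 1. Reaching -6 requires testing = 5/9, not an integer.
Intervening on vax_rate: with other inputs at their observed values, hospital_load = 2*vax_rate - 22. Solving for -6 gives vax_rate = 8, within [-3, 13].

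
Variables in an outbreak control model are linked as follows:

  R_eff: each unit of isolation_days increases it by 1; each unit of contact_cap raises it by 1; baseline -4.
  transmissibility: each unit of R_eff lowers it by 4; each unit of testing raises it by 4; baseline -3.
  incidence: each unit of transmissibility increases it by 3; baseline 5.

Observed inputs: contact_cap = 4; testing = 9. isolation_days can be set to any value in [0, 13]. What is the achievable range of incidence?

-52 to 104

Substituting into the R_eff equation gives R_eff = isolation_days.
Substituting into the transmissibility equation gives transmissibility = -4*isolation_days + 33.
Substituting into the incidence equation gives incidence = -12*isolation_days + 104.
Linear in isolation_days, so extremes are at the endpoints: isolation_days = 0 gives incidence = 104; isolation_days = 13 gives incidence = -52.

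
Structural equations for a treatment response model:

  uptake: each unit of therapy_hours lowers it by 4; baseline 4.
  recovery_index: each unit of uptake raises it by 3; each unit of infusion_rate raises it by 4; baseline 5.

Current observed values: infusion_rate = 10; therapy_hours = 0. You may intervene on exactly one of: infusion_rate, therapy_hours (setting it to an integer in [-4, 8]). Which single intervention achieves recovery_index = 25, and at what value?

Intervening on infusion_rate: with other inputs at their observed values, recovery_index = 4*infusion_rate + 17. Solving for 25 gives infusion_rate = 2, within [-4, 8].
Intervening on therapy_hours: recovery_index = -12*therapy_hours + 57. Reaching 25 requires therapy_hours = 8/3, not an integer.

set infusion_rate = 2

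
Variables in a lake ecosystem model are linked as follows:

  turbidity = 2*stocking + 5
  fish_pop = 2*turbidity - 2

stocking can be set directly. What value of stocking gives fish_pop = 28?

stocking = 5

Substituting into the fish_pop equation gives fish_pop = 4*stocking + 8.
Solve 4*stocking + 8 = 28: stocking = (28 - 8) / 4 = 5.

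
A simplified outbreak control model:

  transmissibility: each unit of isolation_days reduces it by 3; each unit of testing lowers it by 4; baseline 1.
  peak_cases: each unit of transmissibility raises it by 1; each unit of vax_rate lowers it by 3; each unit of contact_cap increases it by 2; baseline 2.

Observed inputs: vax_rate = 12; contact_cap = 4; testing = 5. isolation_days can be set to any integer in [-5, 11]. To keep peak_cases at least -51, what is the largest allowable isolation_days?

isolation_days = 2

Substituting into the transmissibility equation gives transmissibility = -3*isolation_days - 19.
This gives peak_cases = -3*isolation_days - 45.
Require -3*isolation_days - 45 ≥ -51, so isolation_days ≤ 2.
The largest integer in [-5, 11] satisfying this is 2.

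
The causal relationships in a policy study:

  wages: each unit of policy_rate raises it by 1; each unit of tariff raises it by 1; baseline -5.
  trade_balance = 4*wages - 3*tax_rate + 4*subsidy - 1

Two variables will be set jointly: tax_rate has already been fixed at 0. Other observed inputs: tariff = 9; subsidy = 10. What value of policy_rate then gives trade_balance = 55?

With tax_rate held at 0:
Substituting into the wages equation gives wages = policy_rate + 4.
This gives trade_balance = 4*policy_rate + 55.
Solve 4*policy_rate + 55 = 55: policy_rate = (55 - 55) / 4 = 0.

policy_rate = 0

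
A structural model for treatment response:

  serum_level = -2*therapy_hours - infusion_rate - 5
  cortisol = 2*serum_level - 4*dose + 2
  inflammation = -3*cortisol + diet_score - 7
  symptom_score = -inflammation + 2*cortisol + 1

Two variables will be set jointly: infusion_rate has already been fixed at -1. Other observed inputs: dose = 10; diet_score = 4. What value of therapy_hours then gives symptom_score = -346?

therapy_hours = 6

With infusion_rate held at -1:
Substituting into the serum_level equation gives serum_level = -2*therapy_hours - 4.
Substituting into the cortisol equation gives cortisol = -4*therapy_hours - 46.
This gives inflammation = 12*therapy_hours + 135.
symptom_score becomes -20*therapy_hours - 226.
Solve -20*therapy_hours - 226 = -346: therapy_hours = (-346 + 226) / -20 = 6.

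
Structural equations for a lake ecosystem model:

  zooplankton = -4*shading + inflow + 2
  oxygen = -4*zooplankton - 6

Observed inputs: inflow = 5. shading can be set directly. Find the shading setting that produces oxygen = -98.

Substituting into the zooplankton equation gives zooplankton = -4*shading + 7.
Substituting into the oxygen equation gives oxygen = 16*shading - 34.
Solve 16*shading - 34 = -98: shading = (-98 + 34) / 16 = -4.

shading = -4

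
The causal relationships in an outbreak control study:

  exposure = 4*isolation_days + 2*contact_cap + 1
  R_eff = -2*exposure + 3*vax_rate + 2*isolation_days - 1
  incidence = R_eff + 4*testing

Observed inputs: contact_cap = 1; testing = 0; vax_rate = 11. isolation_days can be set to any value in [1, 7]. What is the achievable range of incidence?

-16 to 20

Substituting into the exposure equation gives exposure = 4*isolation_days + 3.
Substituting into the R_eff equation gives R_eff = -6*isolation_days + 26.
incidence becomes -6*isolation_days + 26.
Linear in isolation_days, so extremes are at the endpoints: isolation_days = 1 gives incidence = 20; isolation_days = 7 gives incidence = -16.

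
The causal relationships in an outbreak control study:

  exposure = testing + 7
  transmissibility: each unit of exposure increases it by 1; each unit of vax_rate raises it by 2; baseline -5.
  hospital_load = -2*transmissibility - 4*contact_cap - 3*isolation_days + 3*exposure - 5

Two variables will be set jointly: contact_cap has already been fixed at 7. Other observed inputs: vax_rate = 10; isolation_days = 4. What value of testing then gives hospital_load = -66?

testing = 2

With contact_cap held at 7:
Substituting into the transmissibility equation gives transmissibility = testing + 22.
Substituting into the hospital_load equation gives hospital_load = testing - 68.
Solve testing - 68 = -66: testing = (-66 + 68) / 1 = 2.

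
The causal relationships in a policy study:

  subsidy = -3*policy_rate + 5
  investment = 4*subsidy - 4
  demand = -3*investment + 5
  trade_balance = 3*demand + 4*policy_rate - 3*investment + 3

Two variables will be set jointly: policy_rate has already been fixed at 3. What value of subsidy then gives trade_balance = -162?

With policy_rate held at 3:
Intervening on subsidy fixes its value directly, overriding its dependence on policy_rate.
Substituting into the demand equation gives demand = -12*subsidy + 17.
Substituting into the trade_balance equation gives trade_balance = -48*subsidy + 78.
Solve -48*subsidy + 78 = -162: subsidy = (-162 - 78) / -48 = 5.

subsidy = 5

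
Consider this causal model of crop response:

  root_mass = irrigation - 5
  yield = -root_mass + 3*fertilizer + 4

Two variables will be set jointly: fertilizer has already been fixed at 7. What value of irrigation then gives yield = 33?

irrigation = -3

With fertilizer held at 7:
Substituting into the yield equation gives yield = -irrigation + 30.
Solve -irrigation + 30 = 33: irrigation = (33 - 30) / -1 = -3.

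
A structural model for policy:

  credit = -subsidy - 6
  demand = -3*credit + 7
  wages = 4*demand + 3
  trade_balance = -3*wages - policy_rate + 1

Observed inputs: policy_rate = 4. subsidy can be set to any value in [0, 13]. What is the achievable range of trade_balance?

Substituting into the demand equation gives demand = 3*subsidy + 25.
Substituting into the wages equation gives wages = 12*subsidy + 103.
So trade_balance = -36*subsidy - 312.
Linear in subsidy, so extremes are at the endpoints: subsidy = 0 gives trade_balance = -312; subsidy = 13 gives trade_balance = -780.

-780 to -312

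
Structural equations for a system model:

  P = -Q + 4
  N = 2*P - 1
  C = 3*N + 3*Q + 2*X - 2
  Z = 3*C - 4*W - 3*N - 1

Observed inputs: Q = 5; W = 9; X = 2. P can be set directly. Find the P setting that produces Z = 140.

P = 11

Intervening on P fixes its value directly, overriding its dependence on Q.
Substituting into the C equation gives C = 6*P + 14.
Substituting into the Z equation gives Z = 12*P + 8.
Solve 12*P + 8 = 140: P = (140 - 8) / 12 = 11.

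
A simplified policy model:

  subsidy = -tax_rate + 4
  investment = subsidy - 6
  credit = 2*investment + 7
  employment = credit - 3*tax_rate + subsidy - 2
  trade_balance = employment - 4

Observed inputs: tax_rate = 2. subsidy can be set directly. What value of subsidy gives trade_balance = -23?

subsidy = -2

Intervening on subsidy fixes its value directly, overriding its dependence on tax_rate.
Substituting into the credit equation gives credit = 2*subsidy - 5.
This gives employment = 3*subsidy - 13.
Substituting into the trade_balance equation gives trade_balance = 3*subsidy - 17.
Solve 3*subsidy - 17 = -23: subsidy = (-23 + 17) / 3 = -2.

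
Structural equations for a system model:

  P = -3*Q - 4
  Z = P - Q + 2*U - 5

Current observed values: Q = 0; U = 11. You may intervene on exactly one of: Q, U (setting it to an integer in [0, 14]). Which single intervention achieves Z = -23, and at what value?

set Q = 9

Intervening on Q: with other inputs at their observed values, Z = -4*Q + 13. Solving for -23 gives Q = 9, within [0, 14].
Intervening on U: Z = 2*U - 9. Reaching -23 requires U = -7, outside [0, 14].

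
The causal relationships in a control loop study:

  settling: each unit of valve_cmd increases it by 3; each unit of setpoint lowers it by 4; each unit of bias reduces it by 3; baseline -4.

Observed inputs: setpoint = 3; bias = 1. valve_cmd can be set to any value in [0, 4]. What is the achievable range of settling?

-19 to -7

Substituting into the settling equation gives settling = 3*valve_cmd - 19.
Linear in valve_cmd, so extremes are at the endpoints: valve_cmd = 0 gives settling = -19; valve_cmd = 4 gives settling = -7.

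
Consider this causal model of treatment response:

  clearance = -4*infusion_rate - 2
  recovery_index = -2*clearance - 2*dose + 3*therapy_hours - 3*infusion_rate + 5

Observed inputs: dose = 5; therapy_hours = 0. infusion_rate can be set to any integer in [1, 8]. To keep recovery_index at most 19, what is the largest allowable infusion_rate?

Substituting into the recovery_index equation gives recovery_index = 5*infusion_rate - 1.
Require 5*infusion_rate - 1 ≤ 19, so infusion_rate ≤ 4.
The largest integer in [1, 8] satisfying this is 4.

infusion_rate = 4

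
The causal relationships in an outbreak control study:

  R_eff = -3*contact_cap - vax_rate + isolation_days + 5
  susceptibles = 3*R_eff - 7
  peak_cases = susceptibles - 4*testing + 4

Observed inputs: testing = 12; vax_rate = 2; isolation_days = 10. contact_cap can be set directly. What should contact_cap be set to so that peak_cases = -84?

contact_cap = 8

Substituting into the R_eff equation gives R_eff = -3*contact_cap + 13.
This gives susceptibles = -9*contact_cap + 32.
Substituting into the peak_cases equation gives peak_cases = -9*contact_cap - 12.
Solve -9*contact_cap - 12 = -84: contact_cap = (-84 + 12) / -9 = 8.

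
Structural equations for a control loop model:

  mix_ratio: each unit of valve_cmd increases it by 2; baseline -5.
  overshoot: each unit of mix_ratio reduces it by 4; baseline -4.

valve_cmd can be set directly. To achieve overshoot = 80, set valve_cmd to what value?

Substituting into the overshoot equation gives overshoot = -8*valve_cmd + 16.
Solve -8*valve_cmd + 16 = 80: valve_cmd = (80 - 16) / -8 = -8.

valve_cmd = -8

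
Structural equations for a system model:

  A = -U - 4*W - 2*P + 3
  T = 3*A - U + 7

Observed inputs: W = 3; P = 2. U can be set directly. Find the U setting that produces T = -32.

Substituting into the A equation gives A = -U - 13.
This gives T = -4*U - 32.
Solve -4*U - 32 = -32: U = (-32 + 32) / -4 = 0.

U = 0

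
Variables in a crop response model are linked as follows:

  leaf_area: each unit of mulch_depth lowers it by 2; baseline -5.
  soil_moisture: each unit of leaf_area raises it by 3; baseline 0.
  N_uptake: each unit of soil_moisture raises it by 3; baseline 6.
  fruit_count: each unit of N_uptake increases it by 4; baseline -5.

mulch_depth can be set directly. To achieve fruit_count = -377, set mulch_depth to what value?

mulch_depth = 3

Substituting into the soil_moisture equation gives soil_moisture = -6*mulch_depth - 15.
This gives N_uptake = -18*mulch_depth - 39.
This gives fruit_count = -72*mulch_depth - 161.
Solve -72*mulch_depth - 161 = -377: mulch_depth = (-377 + 161) / -72 = 3.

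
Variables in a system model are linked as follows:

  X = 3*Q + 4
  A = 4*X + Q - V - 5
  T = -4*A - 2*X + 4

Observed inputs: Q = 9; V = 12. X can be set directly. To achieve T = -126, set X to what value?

Intervening on X fixes its value directly, overriding its dependence on Q.
Substituting into the A equation gives A = 4*X - 8.
This gives T = -18*X + 36.
Solve -18*X + 36 = -126: X = (-126 - 36) / -18 = 9.

X = 9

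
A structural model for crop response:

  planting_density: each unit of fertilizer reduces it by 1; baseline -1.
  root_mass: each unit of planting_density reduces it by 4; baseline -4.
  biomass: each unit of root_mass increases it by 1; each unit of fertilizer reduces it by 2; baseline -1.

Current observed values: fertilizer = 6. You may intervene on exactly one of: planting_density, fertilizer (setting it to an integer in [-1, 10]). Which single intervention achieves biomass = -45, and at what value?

Intervening on planting_density: with other inputs at their observed values, biomass = -4*planting_density - 17. Solving for -45 gives planting_density = 7, within [-1, 10].
Intervening on fertilizer: biomass = 2*fertilizer - 1. Reaching -45 requires fertilizer = -22, outside [-1, 10].

set planting_density = 7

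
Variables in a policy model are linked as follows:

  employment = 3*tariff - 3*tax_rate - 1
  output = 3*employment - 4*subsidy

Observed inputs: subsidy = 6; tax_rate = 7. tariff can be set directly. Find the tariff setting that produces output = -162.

tariff = -8

Substituting into the employment equation gives employment = 3*tariff - 22.
Substituting into the output equation gives output = 9*tariff - 90.
Solve 9*tariff - 90 = -162: tariff = (-162 + 90) / 9 = -8.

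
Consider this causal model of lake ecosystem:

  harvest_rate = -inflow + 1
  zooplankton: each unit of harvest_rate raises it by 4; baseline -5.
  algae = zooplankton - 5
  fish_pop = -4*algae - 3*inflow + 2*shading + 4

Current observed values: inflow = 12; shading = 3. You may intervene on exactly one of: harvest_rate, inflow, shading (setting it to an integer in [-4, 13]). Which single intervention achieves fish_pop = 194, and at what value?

Intervening on harvest_rate: fish_pop = -16*harvest_rate + 14. Reaching 194 requires harvest_rate = -45/4, not an integer.
Intervening on inflow: fish_pop = 13*inflow + 34. Reaching 194 requires inflow = 160/13, not an integer.
Intervening on shading: with other inputs at their observed values, fish_pop = 2*shading + 184. Solving for 194 gives shading = 5, within [-4, 13].

set shading = 5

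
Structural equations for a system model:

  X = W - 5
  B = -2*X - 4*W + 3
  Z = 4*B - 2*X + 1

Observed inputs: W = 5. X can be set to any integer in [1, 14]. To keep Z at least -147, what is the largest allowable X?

Intervening on X fixes its value directly, overriding its dependence on W.
Substituting into the B equation gives B = -2*X - 17.
So Z = -10*X - 67.
Require -10*X - 67 ≥ -147, so X ≤ 8.
The largest integer in [1, 14] satisfying this is 8.

X = 8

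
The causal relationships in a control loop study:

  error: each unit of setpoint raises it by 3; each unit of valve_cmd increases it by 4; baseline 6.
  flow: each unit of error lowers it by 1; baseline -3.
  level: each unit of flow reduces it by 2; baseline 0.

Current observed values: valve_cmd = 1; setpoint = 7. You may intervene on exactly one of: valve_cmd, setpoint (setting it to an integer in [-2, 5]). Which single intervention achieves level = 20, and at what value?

set setpoint = -1

Intervening on valve_cmd: level = 8*valve_cmd + 60. Reaching 20 requires valve_cmd = -5, outside [-2, 5].
Intervening on setpoint: with other inputs at their observed values, level = 6*setpoint + 26. Solving for 20 gives setpoint = -1, within [-2, 5].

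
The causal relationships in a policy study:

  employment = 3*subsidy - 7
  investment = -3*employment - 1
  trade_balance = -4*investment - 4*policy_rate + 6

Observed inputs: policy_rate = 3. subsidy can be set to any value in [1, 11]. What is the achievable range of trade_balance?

-50 to 310

Substituting into the investment equation gives investment = -9*subsidy + 20.
Substituting into the trade_balance equation gives trade_balance = 36*subsidy - 86.
Linear in subsidy, so extremes are at the endpoints: subsidy = 1 gives trade_balance = -50; subsidy = 11 gives trade_balance = 310.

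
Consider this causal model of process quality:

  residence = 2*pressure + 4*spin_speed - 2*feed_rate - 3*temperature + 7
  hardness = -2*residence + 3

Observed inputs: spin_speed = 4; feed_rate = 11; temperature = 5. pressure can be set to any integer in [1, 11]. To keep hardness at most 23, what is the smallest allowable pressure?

Substituting into the residence equation gives residence = 2*pressure - 14.
This gives hardness = -4*pressure + 31.
Require -4*pressure + 31 ≤ 23, so pressure ≥ 2.
The smallest integer in [1, 11] satisfying this is 2.

pressure = 2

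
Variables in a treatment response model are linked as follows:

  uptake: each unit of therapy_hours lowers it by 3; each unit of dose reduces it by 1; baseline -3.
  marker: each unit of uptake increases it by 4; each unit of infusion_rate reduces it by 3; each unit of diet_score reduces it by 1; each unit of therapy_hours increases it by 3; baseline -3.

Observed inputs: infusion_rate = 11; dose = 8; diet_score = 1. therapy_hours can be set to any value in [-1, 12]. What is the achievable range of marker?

-189 to -72

Substituting into the uptake equation gives uptake = -3*therapy_hours - 11.
Substituting into the marker equation gives marker = -9*therapy_hours - 81.
Linear in therapy_hours, so extremes are at the endpoints: therapy_hours = -1 gives marker = -72; therapy_hours = 12 gives marker = -189.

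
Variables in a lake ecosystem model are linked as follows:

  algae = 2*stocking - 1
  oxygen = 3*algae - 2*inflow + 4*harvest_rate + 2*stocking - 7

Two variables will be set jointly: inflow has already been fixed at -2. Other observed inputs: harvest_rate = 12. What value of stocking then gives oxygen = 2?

stocking = -5

With inflow held at -2:
Substituting into the oxygen equation gives oxygen = 8*stocking + 42.
Solve 8*stocking + 42 = 2: stocking = (2 - 42) / 8 = -5.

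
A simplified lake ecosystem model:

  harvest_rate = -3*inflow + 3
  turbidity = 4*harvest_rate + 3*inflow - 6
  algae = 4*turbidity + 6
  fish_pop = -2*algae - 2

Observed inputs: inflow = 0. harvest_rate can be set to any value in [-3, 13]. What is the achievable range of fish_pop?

Intervening on harvest_rate fixes its value directly, overriding its dependence on inflow.
Substituting into the turbidity equation gives turbidity = 4*harvest_rate - 6.
Substituting into the algae equation gives algae = 16*harvest_rate - 18.
Substituting into the fish_pop equation gives fish_pop = -32*harvest_rate + 34.
Linear in harvest_rate, so extremes are at the endpoints: harvest_rate = -3 gives fish_pop = 130; harvest_rate = 13 gives fish_pop = -382.

-382 to 130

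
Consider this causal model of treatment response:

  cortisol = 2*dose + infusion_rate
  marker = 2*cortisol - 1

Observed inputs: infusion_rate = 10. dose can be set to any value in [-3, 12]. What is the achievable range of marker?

Substituting into the cortisol equation gives cortisol = 2*dose + 10.
Substituting into the marker equation gives marker = 4*dose + 19.
Linear in dose, so extremes are at the endpoints: dose = -3 gives marker = 7; dose = 12 gives marker = 67.

7 to 67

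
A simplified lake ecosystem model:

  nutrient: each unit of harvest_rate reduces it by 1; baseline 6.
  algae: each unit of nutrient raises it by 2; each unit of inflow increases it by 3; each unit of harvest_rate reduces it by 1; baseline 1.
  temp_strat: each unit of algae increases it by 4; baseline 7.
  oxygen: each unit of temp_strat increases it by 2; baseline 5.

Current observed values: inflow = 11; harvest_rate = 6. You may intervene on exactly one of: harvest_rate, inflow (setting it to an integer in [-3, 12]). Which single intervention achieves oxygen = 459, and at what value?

set harvest_rate = -3

Intervening on harvest_rate: with other inputs at their observed values, oxygen = -24*harvest_rate + 387. Solving for 459 gives harvest_rate = -3, within [-3, 12].
Intervening on inflow: oxygen = 24*inflow - 21. Reaching 459 requires inflow = 20, outside [-3, 12].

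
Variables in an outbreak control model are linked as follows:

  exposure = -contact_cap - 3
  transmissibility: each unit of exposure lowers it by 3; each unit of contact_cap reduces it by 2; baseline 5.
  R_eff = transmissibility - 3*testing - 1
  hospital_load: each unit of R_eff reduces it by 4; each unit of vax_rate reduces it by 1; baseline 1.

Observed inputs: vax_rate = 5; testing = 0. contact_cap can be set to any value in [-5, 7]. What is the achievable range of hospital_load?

-84 to -36

Substituting into the transmissibility equation gives transmissibility = contact_cap + 14.
This gives R_eff = contact_cap + 13.
This gives hospital_load = -4*contact_cap - 56.
Linear in contact_cap, so extremes are at the endpoints: contact_cap = -5 gives hospital_load = -36; contact_cap = 7 gives hospital_load = -84.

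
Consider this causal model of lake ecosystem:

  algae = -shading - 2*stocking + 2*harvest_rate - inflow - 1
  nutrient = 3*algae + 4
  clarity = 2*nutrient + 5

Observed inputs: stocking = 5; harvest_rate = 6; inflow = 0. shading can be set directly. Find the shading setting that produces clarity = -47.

shading = 11

Substituting into the algae equation gives algae = -shading + 1.
Substituting into the nutrient equation gives nutrient = -3*shading + 7.
clarity becomes -6*shading + 19.
Solve -6*shading + 19 = -47: shading = (-47 - 19) / -6 = 11.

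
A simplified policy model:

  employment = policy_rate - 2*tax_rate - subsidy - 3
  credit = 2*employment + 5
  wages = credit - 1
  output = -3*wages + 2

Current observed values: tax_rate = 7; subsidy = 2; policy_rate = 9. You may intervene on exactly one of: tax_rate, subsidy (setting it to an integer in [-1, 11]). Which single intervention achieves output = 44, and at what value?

Intervening on tax_rate: output = 12*tax_rate - 34. Reaching 44 requires tax_rate = 13/2, not an integer.
Intervening on subsidy: with other inputs at their observed values, output = 6*subsidy + 38. Solving for 44 gives subsidy = 1, within [-1, 11].

set subsidy = 1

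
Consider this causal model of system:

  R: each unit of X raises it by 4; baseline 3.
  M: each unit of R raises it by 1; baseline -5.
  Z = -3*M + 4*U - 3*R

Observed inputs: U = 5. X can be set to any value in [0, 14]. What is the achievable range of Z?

-319 to 17

Substituting into the M equation gives M = 4*X - 2.
Substituting into the Z equation gives Z = -24*X + 17.
Linear in X, so extremes are at the endpoints: X = 0 gives Z = 17; X = 14 gives Z = -319.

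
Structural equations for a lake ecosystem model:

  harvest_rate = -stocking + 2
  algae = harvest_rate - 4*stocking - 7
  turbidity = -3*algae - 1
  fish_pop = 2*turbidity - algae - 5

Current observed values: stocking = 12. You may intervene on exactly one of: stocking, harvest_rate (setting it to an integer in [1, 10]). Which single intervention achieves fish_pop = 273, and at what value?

Intervening on stocking: with other inputs at their observed values, fish_pop = 35*stocking + 28. Solving for 273 gives stocking = 7, within [1, 10].
Intervening on harvest_rate: fish_pop = -7*harvest_rate + 378. Reaching 273 requires harvest_rate = 15, outside [1, 10].

set stocking = 7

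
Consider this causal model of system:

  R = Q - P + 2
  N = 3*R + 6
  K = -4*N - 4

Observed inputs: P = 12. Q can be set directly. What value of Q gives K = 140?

Q = -4

Substituting into the R equation gives R = Q - 10.
Substituting into the N equation gives N = 3*Q - 24.
Substituting into the K equation gives K = -12*Q + 92.
Solve -12*Q + 92 = 140: Q = (140 - 92) / -12 = -4.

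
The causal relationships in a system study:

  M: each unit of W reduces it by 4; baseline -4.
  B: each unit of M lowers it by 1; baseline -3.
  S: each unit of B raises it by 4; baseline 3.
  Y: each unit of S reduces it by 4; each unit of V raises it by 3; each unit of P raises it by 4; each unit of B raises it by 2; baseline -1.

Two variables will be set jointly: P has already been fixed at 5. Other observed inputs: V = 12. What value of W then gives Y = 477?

W = -8

With P held at 5:
Substituting into the B equation gives B = 4*W + 1.
So S = 16*W + 7.
So Y = -56*W + 29.
Solve -56*W + 29 = 477: W = (477 - 29) / -56 = -8.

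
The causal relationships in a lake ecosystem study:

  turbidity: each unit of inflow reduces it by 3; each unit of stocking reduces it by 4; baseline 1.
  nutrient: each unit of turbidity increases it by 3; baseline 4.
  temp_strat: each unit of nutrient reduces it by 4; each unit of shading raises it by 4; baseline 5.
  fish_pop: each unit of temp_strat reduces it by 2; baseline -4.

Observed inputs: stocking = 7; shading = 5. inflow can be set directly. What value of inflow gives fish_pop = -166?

Substituting into the turbidity equation gives turbidity = -3*inflow - 27.
Substituting into the nutrient equation gives nutrient = -9*inflow - 77.
temp_strat becomes 36*inflow + 333.
This gives fish_pop = -72*inflow - 670.
Solve -72*inflow - 670 = -166: inflow = (-166 + 670) / -72 = -7.

inflow = -7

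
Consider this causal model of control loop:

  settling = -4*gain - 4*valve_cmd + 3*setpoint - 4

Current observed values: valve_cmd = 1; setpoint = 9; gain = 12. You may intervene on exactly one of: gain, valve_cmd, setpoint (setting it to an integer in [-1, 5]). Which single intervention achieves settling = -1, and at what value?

Intervening on gain: with other inputs at their observed values, settling = -4*gain + 19. Solving for -1 gives gain = 5, within [-1, 5].
Intervening on valve_cmd: settling = -4*valve_cmd - 25. Reaching -1 requires valve_cmd = -6, outside [-1, 5].
Intervening on setpoint: settling = 3*setpoint - 56. Reaching -1 requires setpoint = 55/3, not an integer.

set gain = 5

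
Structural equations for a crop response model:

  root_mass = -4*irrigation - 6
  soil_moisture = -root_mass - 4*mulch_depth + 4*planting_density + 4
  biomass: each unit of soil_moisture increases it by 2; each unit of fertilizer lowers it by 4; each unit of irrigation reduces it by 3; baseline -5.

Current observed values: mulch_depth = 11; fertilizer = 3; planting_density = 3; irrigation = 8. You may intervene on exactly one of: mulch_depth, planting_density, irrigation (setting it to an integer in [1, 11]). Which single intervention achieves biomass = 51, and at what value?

Intervening on mulch_depth: with other inputs at their observed values, biomass = -8*mulch_depth + 67. Solving for 51 gives mulch_depth = 2, within [1, 11].
Intervening on planting_density: biomass = 8*planting_density - 45. Reaching 51 requires planting_density = 12, outside [1, 11].
Intervening on irrigation: biomass = 5*irrigation - 61. Reaching 51 requires irrigation = 112/5, not an integer.

set mulch_depth = 2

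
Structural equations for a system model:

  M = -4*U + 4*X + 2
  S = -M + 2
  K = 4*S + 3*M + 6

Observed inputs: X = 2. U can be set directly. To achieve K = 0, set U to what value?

Substituting into the M equation gives M = -4*U + 10.
Substituting into the S equation gives S = 4*U - 8.
Substituting into the K equation gives K = 4*U + 4.
Solve 4*U + 4 = 0: U = (0 - 4) / 4 = -1.

U = -1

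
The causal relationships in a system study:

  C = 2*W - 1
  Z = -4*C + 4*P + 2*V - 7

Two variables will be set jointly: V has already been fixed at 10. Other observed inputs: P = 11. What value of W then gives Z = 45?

W = 2

With V held at 10:
Substituting into the Z equation gives Z = -8*W + 61.
Solve -8*W + 61 = 45: W = (45 - 61) / -8 = 2.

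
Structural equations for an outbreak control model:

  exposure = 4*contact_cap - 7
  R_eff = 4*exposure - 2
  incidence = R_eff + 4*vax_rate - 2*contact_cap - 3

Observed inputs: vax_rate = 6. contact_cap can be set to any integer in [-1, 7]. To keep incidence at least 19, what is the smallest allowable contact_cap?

contact_cap = 2

Substituting into the R_eff equation gives R_eff = 16*contact_cap - 30.
This gives incidence = 14*contact_cap - 9.
Require 14*contact_cap - 9 ≥ 19, so contact_cap ≥ 2.
The smallest integer in [-1, 7] satisfying this is 2.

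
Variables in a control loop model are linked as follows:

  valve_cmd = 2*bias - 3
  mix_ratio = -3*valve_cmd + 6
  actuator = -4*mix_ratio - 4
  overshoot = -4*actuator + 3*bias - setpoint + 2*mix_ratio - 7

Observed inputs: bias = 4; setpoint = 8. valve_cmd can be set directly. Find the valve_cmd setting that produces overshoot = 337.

valve_cmd = -4

Intervening on valve_cmd fixes its value directly, overriding its dependence on bias.
Substituting into the actuator equation gives actuator = 12*valve_cmd - 28.
Substituting into the overshoot equation gives overshoot = -54*valve_cmd + 121.
Solve -54*valve_cmd + 121 = 337: valve_cmd = (337 - 121) / -54 = -4.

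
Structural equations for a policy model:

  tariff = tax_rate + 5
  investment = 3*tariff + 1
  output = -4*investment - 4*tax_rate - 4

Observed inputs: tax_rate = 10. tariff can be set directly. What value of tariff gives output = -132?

Intervening on tariff fixes its value directly, overriding its dependence on tax_rate.
Substituting into the output equation gives output = -12*tariff - 48.
Solve -12*tariff - 48 = -132: tariff = (-132 + 48) / -12 = 7.

tariff = 7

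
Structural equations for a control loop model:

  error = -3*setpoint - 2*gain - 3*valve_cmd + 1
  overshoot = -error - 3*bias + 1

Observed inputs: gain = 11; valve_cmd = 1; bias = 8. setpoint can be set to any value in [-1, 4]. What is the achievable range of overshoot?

Substituting into the error equation gives error = -3*setpoint - 24.
Substituting into the overshoot equation gives overshoot = 3*setpoint + 1.
Linear in setpoint, so extremes are at the endpoints: setpoint = -1 gives overshoot = -2; setpoint = 4 gives overshoot = 13.

-2 to 13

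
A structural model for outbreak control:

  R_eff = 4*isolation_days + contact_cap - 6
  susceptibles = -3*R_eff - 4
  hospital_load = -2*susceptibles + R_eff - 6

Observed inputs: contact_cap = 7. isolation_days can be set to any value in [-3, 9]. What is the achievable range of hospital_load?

Substituting into the R_eff equation gives R_eff = 4*isolation_days + 1.
Substituting into the susceptibles equation gives susceptibles = -12*isolation_days - 7.
Substituting into the hospital_load equation gives hospital_load = 28*isolation_days + 9.
Linear in isolation_days, so extremes are at the endpoints: isolation_days = -3 gives hospital_load = -75; isolation_days = 9 gives hospital_load = 261.

-75 to 261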